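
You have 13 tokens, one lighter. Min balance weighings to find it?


Each weighing has 3 outcomes (left heavy / balance / right heavy), so k weighings distinguish at most 3^k cases; splitting into three near-equal groups achieves this.
Need 3^k ≥ 13: 3^2 = 9 < 13 ≤ 3^3 = 27
k = ⌈log₃(13)⌉ = 3

3


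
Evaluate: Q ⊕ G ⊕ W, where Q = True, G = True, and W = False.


Q = True, G = True, W = False
Step 1: Q ⊕ G = True XOR True = False
Step 2: False ⊕ W = False XOR False = False
XOR is true when an odd number of operands are true.

False


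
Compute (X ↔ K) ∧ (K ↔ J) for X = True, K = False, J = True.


X = True, K = False, J = True
Step 1: X ↔ K is true when X and K have the same value. Result: False
Step 2: K ↔ J is true when K and J have the same value. Result: False
Step 3: False ∧ False = False

False


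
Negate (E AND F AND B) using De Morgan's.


De Morgan's law: ¬(P ∧ Q ∧ R) ≡ ¬P ∨ ¬Q ∨ ¬R
¬(E ∧ F ∧ B) = ¬E ∨ ¬F ∨ ¬B

¬E ∨ ¬F ∨ ¬B


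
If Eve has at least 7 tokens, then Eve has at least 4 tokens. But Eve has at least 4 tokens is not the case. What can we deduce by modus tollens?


Modus tollens: P → Q, ¬Q ⊢ ¬P
P: Eve has at least 7 tokens
Q: Eve has at least 4 tokens
We have P → Q and Q is false.
By modus tollens, P must be false.

It is not the case that Eve has at least 7 tokens


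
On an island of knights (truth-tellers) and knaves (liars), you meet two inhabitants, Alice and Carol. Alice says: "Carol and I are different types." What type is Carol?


Alice says: "Carol and I are different types."
Case 1: Alice is a Knight (truth-teller)
  Statement is true → they ARE different → Carol is a Knave
Case 2: Alice is a Knave (liar)
  Statement is false → they are NOT different → Carol is a Knave
In both cases, Carol is a Knave.

Knave


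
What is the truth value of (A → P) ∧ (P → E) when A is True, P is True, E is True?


A = True, P = True, E = True
Step 1: A → P is false only when A=True and P=False. Result: True
Step 2: P → E is false only when P=True and E=False. Result: True
Step 3: True ∧ True = True

True


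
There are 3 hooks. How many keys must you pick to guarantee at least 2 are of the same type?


Pigeonhole: to guarantee k in one of n categories, need (k-1)×n + 1.
k = 2, n = 3
Minimum = (2-1) × 3 + 1 = 1 × 3 + 1

4


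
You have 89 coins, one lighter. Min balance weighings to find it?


Each weighing has 3 outcomes (left heavy / balance / right heavy), so k weighings distinguish at most 3^k cases; splitting into three near-equal groups achieves this.
Need 3^k ≥ 89: 3^4 = 81 < 89 ≤ 3^5 = 243
k = ⌈log₃(89)⌉ = 5

5


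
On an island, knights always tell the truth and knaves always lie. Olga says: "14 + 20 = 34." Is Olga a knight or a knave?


Statement: "14 + 20 = 34."
Actual: 14 + 20 = 34
Claimed: 34
Statement is TRUE → Olga tells the truth → Knight

Knight


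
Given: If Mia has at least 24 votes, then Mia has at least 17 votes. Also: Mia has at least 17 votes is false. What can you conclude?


Modus tollens: P → Q, ¬Q ⊢ ¬P
P: Mia has at least 24 votes
Q: Mia has at least 17 votes
We have P → Q and Q is false.
By modus tollens, P must be false.

It is not the case that Mia has at least 24 votes


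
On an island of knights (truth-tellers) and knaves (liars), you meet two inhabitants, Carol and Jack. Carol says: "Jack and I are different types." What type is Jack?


Carol says: "Jack and I are different types."
Case 1: Carol is a Knight (truth-teller)
  Statement is true → they ARE different → Jack is a Knave
Case 2: Carol is a Knave (liar)
  Statement is false → they are NOT different → Jack is a Knave
In both cases, Jack is a Knave.

Knave


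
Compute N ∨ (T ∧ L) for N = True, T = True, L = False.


N = True, T = True, L = False
Step 1: T ∧ L = True AND False = False
Step 2: N ∨ False = True OR False = True
AND evaluated first (higher precedence); then OR applied.

True


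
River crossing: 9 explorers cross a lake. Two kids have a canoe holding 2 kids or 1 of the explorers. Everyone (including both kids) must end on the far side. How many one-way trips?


Per crossing of one of the explorers: kids→, one←, one of the explorers→, one← = 4 trips
9 × 4 = 36, + 1 final kids→ = 37
Minimum trips = 37

37


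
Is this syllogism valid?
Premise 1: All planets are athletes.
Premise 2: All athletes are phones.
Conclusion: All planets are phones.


Premise 1: All planets are athletes.
Premise 2: All athletes are phones.
Conclusion: All planets are phones.
Barbara syllogism (AAA-1): All A are B, All B are C → All A are C.
Middle term (athletes) distributed in premise 2.

Valid


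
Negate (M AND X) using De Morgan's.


De Morgan's law: ¬(P ∧ Q) ≡ ¬P ∨ ¬Q
¬(M ∧ X) = ¬M ∨ ¬X

¬M ∨ ¬X


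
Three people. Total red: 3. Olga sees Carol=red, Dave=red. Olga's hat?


Total red = 3, seen red = 2
Own red = 3 - 2 = 1
Olga's hat is red.

red


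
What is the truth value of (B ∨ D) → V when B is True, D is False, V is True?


B = True, D = False, V = True
Step 1: B ∨ D = True OR False = True
Step 2: (True) → V: false only when antecedent=True and V=False.
Result: True

True


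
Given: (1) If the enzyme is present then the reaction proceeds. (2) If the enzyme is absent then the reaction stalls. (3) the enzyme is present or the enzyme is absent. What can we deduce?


Constructive dilemma: (P → Q) ∧ (R → S), P ∨ R ⊢ Q ∨ S
Premise 1: the enzyme is present → the reaction proceeds
Premise 2: the enzyme is absent → the reaction stalls
Premise 3: the enzyme is present ∨ the enzyme is absent
Case 1: Assuming the enzyme is present, then by Premise 1, the reaction proceeds.
Case 2: Assuming the enzyme is absent, then by Premise 2, the reaction stalls.
Since one of the enzyme is present or the enzyme is absent must hold, we get the reaction proceeds or the reaction stalls.

The reaction proceeds or the reaction stalls.


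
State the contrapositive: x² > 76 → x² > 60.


Original: If x² > 76, then x² > 60
Contrapositive: If ¬Q, then ¬P
Negate Q: not (x² > 60)
Negate P: not (x² > 76)

If not (x² > 60), then not (x² > 76).


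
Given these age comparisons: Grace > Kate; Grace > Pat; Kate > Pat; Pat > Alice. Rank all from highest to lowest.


Constraints: Grace > Kate; Grace > Pat; Kate > Pat; Pat > Alice
Method: at each step, the next-highest is the one remaining person who never appears on the smaller side of a constraint between remaining people.
  Step 1: remaining {Pat, Grace, Kate, Alice}; on the smaller side: {Pat, Kate, Alice} → Grace is next (Grace > Kate; Grace > Pat).
  Step 2: remaining {Pat, Kate, Alice}; on the smaller side: {Pat, Alice} → Kate is next (Kate > Pat).
  Step 3: remaining {Pat, Alice}; on the smaller side: {Alice} → Pat is next (Pat > Alice).
  Step 4: only Alice remains → lowest.
Final ranking (highest to lowest):

Grace > Kate > Pat > Alice


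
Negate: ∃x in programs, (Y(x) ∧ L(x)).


Original: ∃x (Y(x) ∧ L(x))
Rule: ¬∀→∃, ¬∃→∀, negate predicate.
Negation: ∀x (¬Y(x) ∨ ¬L(x))

∀x (¬Y(x) ∨ ¬L(x))


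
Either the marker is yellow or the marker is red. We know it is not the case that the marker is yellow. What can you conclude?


Disjunctive syllogism: P ∨ Q, ¬P ⊢ Q
Disjunction: the marker is yellow ∨ the marker is red
We know it is not the case that the marker is yellow.
By disjunctive syllogism, the other disjunct must be true.

The marker is red


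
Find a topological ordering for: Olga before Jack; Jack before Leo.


Constraints: Olga before Jack; Jack before Leo
Method: repeatedly schedule the remaining task that has no remaining task required before it.
  Step 1: remaining {Jack, Leo, Olga}; every task except Olga still has a predecessor pending → schedule Olga.
  Step 2: remaining {Jack, Leo}; every task except Jack still has a predecessor pending → schedule Jack.
  Step 3: only Leo remains → schedule Leo.
Resulting order:

Olga → Jack → Leo


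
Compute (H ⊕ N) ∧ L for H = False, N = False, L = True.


H = False, N = False, L = True
Step 1: H ⊕ N = False XOR False = False
Step 2: False ∧ L = False AND True = False
XOR true when exactly one of H,N is true; then AND with L.

False


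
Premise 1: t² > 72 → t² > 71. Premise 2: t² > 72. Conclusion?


Modus ponens: P → Q, P ⊢ Q
P: t² > 72
Q: t² > 71
We have P → Q and P is true.
By modus ponens, Q must be true.

t² > 71


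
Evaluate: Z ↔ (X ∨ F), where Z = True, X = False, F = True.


Z = True, X = False, F = True
Step 1: X ∨ F = False OR True = True
Step 2: Z ↔ (True): true when both sides have same truth value.
Result: True ↔ True = True

True


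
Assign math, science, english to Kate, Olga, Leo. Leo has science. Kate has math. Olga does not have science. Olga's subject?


From clues:
  Leo → science
  Kate → math
By elimination, Olga gets the remaining.

english


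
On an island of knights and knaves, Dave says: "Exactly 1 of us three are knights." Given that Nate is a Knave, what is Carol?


Dave claims exactly 1 knights among Dave, Nate, Carol.
Given: Nate is a Knave.

Case 1: Dave is a Knight (tells truth)
  Then exactly 1 of the three are knights.
  Counting Dave, Nate: 1 knight(s) so far. Need 0 more → Carol = Knave.
Case 2: Dave is a Knave (lies)
  Then the count is NOT 1.
  If Carol = Knight, count = 1 = 1 → claim would be true, contradicts lie.
  If Carol = Knave, count = 0 ≠ 1 → lie confirmed ✓

Carol is a Knave.

Knave


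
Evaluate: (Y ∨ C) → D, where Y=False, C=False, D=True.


Y = False, C = False, D = True
Expression: (Y ∨ C) → D
Step 1: Y ∨ C = False OR False = False
Step 2: (False) → D = False → True (false only if antecedent True and consequent False) = True

True


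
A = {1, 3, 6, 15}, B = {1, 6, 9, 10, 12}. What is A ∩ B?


A = {1, 3, 6, 15}
B = {1, 6, 9, 10, 12}
Operation: intersection
Elements in both: 1, 6

{1, 6}


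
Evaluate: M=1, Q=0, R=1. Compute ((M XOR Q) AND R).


M XOR Q = 1^0 = 1
1 AND 1 = 1

1


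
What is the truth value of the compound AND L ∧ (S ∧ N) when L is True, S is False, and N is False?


L = True, S = False, N = False
Step 1: S ∧ N = False AND False = False
Step 2: L ∧ False = True AND False = False
AND is true only when ALL operands are true.

False


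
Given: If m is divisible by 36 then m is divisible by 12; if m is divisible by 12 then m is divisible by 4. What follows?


Hypothetical syllogism: P → Q, Q → R ⊢ P → R
Premise 1: m is divisible by 36 → m is divisible by 12
Premise 2: m is divisible by 12 → m is divisible by 4
Chain the implications: the middle term (m is divisible by 12) links the two.
Conclusion: If m is divisible by 36, then m is divisible by 4.

If m is divisible by 36, then m is divisible by 4.


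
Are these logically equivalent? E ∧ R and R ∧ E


Expression 1: E ∧ R
Expression 2: R ∧ E
Truth table (E R | Expr1 Expr2):
  T T |   T     T
  T F |   F     F
  F T |   F     F
  F F |   F     F
All 4 rows agree, so the expressions are logically equivalent.

Yes


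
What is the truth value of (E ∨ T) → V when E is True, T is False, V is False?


E = True, T = False, V = False
Step 1: E ∨ T = True OR False = True
Step 2: (True) → V: false only when antecedent=True and V=False.
Result: False

False


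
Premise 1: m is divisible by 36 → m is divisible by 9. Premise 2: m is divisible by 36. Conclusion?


Modus ponens: P → Q, P ⊢ Q
P: m is divisible by 36
Q: m is divisible by 9
We have P → Q and P is true.
By modus ponens, Q must be true.

m is divisible by 9


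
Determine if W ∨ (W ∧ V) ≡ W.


Expression 1: W ∨ (W ∧ V)
Expression 2: W
Truth table (W V | Expr1 Expr2):
  T T |   T     T
  T F |   T     T
  F T |   F     F
  F F |   F     F
All 4 rows agree, so the expressions are logically equivalent.

Yes


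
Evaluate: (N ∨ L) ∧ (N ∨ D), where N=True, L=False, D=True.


N = True, L = False, D = True
Expression: (N ∨ L) ∧ (N ∨ D)
Step 1: N ∨ L = True OR False = True
Step 2: N ∨ D = True OR True = True
Step 3: (True) ∧ (True) = True AND True = True

True


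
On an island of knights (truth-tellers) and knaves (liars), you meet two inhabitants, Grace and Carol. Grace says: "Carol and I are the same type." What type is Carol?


Grace says: "Carol and I are the same type."
Case 1: Grace is a Knight (truth-teller)
  Statement is true → they ARE the same → Carol is also a Knight
Case 2: Grace is a Knave (liar)
  Statement is false → they are NOT the same → Carol is a Knight
In both cases, Carol is a Knight.

Knight


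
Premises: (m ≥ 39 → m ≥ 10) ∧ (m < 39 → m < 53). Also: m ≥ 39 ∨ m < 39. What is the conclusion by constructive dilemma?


Constructive dilemma: (P → Q) ∧ (R → S), P ∨ R ⊢ Q ∨ S
Premise 1: m ≥ 39 → m ≥ 10
Premise 2: m < 39 → m < 53
Premise 3: m ≥ 39 ∨ m < 39
Case 1: Assuming m ≥ 39, then by Premise 1, m ≥ 10.
Case 2: Assuming m < 39, then by Premise 2, m < 53.
Since one of m ≥ 39 or m < 39 must hold, we get m ≥ 10 or m < 53.

m ≥ 10 or m < 53.


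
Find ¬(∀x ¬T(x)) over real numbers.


Original: ∀x ¬T(x)
Rule: ¬∀→∃, ¬∃→∀, negate predicate.
Negation: ∃x T(x)

∃x T(x)


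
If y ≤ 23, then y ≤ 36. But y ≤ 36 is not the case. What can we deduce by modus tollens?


Modus tollens: P → Q, ¬Q ⊢ ¬P
P: y ≤ 23
Q: y ≤ 36
We have P → Q and Q is false.
By modus tollens, P must be false.

It is not the case that y ≤ 23


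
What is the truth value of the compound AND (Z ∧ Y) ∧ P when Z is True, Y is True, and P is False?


Z = True, Y = True, P = False
Step 1: Z ∧ Y = True AND True = True
Step 2: True ∧ P = True AND False = False
AND is true only when ALL operands are true.

False


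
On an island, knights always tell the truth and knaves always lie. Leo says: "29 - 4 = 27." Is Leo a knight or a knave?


Statement: "29 - 4 = 27."
Actual: 29 - 4 = 25
Claimed: 27
Statement is FALSE → Leo lies → Knave

Knave


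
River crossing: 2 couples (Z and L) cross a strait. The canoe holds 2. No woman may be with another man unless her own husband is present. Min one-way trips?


Label couples Z and L.
1. WZ+WL → (far: WZ,WL; near: HZ,HL)
2. WZ ←   (far: WL; near: HZ,HL,WZ)
3. HZ+HL → (far: HZ,HL,WL; near: WZ)
4. HZ ←   (far: HL,WL; near: HZ,WZ)  — HZ returns, since WZ is alone on near bank
5. HZ+WZ → (far: all four; near: empty)
Every state respects the constraint.
Minimum trips = 5

5


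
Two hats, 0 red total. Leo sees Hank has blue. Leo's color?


Total red = 0, Hank = blue
Red accounted for: 0
Remaining for Leo: 0
Leo's hat is blue.

blue


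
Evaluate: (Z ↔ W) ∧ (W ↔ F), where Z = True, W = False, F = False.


Z = True, W = False, F = False
Step 1: Z ↔ W is true when Z and W have the same value. Result: False
Step 2: W ↔ F is true when W and F have the same value. Result: True
Step 3: False ∧ True = False

False


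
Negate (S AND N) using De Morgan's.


De Morgan's law: ¬(P ∧ Q) ≡ ¬P ∨ ¬Q
¬(S ∧ N) = ¬S ∨ ¬N

¬S ∨ ¬N


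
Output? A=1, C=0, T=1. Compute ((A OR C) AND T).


A OR C = 1|0 = 1
1 AND 1 = 1

1


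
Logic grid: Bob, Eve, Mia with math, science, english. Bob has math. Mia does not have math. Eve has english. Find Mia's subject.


From clues:
  Eve → english
  Bob → math
By elimination, Mia gets the remaining.

science


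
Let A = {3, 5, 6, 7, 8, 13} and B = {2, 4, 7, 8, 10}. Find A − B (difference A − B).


A = {3, 5, 6, 7, 8, 13}
B = {2, 4, 7, 8, 10}
Operation: difference A − B
In A but not B: 3, 5, 6, 13

{3, 5, 6, 13}


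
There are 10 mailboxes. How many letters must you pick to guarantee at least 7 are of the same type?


Pigeonhole: to guarantee k in one of n categories, need (k-1)×n + 1.
k = 7, n = 10
Minimum = (7-1) × 10 + 1 = 6 × 10 + 1

61


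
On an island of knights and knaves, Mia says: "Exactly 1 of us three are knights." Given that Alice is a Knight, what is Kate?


Mia claims exactly 1 knights among Mia, Alice, Kate.
Given: Alice is a Knight.

Case 1: Mia is a Knight (tells truth)
  Then exactly 1 of the three are knights.
  Counting Mia, Alice: 2 knight(s) so far. Need -1 more → impossible.
Case 2: Mia is a Knave (lies)
  Then the count is NOT 1.
  If Kate = Knave, count = 1 = 1 → claim would be true, contradicts lie.
  If Kate = Knight, count = 2 ≠ 1 → lie confirmed ✓

Kate is a Knight.

Knight


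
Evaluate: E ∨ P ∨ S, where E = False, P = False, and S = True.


E = False, P = False, S = True
Step 1: E ∨ P = False OR False = False
Step 2: False ∨ S = False OR True = True
OR is true when at least one operand is true.

True


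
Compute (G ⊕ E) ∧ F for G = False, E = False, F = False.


G = False, E = False, F = False
Step 1: G ⊕ E = False XOR False = False
Step 2: False ∧ F = False AND False = False
XOR true when exactly one of G,E is true; then AND with F.

False


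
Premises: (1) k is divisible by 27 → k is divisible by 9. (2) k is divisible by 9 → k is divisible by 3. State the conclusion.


Hypothetical syllogism: P → Q, Q → R ⊢ P → R
Premise 1: k is divisible by 27 → k is divisible by 9
Premise 2: k is divisible by 9 → k is divisible by 3
Chain the implications: the middle term (k is divisible by 9) links the two.
Conclusion: If k is divisible by 27, then k is divisible by 3.

If k is divisible by 27, then k is divisible by 3.


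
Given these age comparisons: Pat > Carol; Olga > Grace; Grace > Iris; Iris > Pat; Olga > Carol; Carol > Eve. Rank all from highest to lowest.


Constraints: Pat > Carol; Olga > Grace; Grace > Iris; Iris > Pat; Olga > Carol; Carol > Eve
Method: at each step, the next-highest is the one remaining person who never appears on the smaller side of a constraint between remaining people.
  Step 1: remaining {Olga, Pat, Grace, Eve, Carol, Iris}; on the smaller side: {Pat, Grace, Eve, Carol, Iris} → Olga is next (Olga > Grace; Olga > Carol).
  Step 2: remaining {Pat, Grace, Eve, Carol, Iris}; on the smaller side: {Pat, Eve, Carol, Iris} → Grace is next (Grace > Iris).
  Step 3: remaining {Pat, Eve, Carol, Iris}; on the smaller side: {Pat, Eve, Carol} → Iris is next (Iris > Pat).
  Step 4: remaining {Pat, Eve, Carol}; on the smaller side: {Eve, Carol} → Pat is next (Pat > Carol).
  Step 5: remaining {Eve, Carol}; on the smaller side: {Eve} → Carol is next (Carol > Eve).
  Step 6: only Eve remains → lowest.
Final ranking (highest to lowest):

Olga > Grace > Iris > Pat > Carol > Eve


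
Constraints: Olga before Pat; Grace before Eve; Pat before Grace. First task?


Constraints: Olga before Pat; Grace before Eve; Pat before Grace
The first task can have nothing scheduled before it, so it must never appear on the right of a 'before'.
Tasks appearing after some 'before': Pat, Eve, Grace.
The only task not in that list is Olga → it is first.

Olga


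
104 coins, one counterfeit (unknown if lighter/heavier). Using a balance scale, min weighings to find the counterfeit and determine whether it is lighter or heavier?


Let n = 104. 208 possibilities (n coins × lighter/heavier); each weighing has 3 outcomes.
Bound for k weighings: say the first weighing puts j coins on each pan. If it tips, the 2j weighed coins remain suspects (each with a known direction) and k-1 weighings give 3^(k-1) outcomes; 3^(k-1) is odd, so 2j ≤ 3^(k-1) - 1. If it balances, the n - 2j unweighed coins remain with direction unknown: 2(n - 2j) ≤ 3^(k-1) - 1 by the same parity argument. Adding, n ≤ (3^(k-1) - 1) + (3^(k-1) - 1)/2 = (3^k - 3)/2, and the classical three-group strategy achieves this (3 coins in 2 weighings, 12 in 3, 39 in 4, 120 in 5).
So we need the smallest k with (3^k - 3)/2 ≥ 104.
k = 4: (3^4 - 3)/2 = 39 < 104 ✗
k = 5: (3^5 - 3)/2 = 120 ≥ 104 ✓

5


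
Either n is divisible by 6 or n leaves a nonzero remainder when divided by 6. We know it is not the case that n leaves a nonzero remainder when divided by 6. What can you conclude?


Disjunctive syllogism: P ∨ Q, ¬P ⊢ Q
Disjunction: n is divisible by 6 ∨ n leaves a nonzero remainder when divided by 6
We know it is not the case that n leaves a nonzero remainder when divided by 6.
By disjunctive syllogism, the other disjunct must be true.

n is divisible by 6


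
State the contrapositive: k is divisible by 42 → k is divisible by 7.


Original: If k is divisible by 42, then k is divisible by 7
Contrapositive: If ¬Q, then ¬P
Negate Q: not (k is divisible by 7)
Negate P: not (k is divisible by 42)

If not (k is divisible by 7), then not (k is divisible by 42).


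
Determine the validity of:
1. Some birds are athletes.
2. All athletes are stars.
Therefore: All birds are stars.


Premise 1: Some birds are athletes.
Premise 2: All athletes are stars.
Conclusion: All birds are stars.
Fallacy: illicit minor. The minor term (birds) is distributed in the conclusion ('All birds ...') but undistributed in its premise ('Some birds are athletes' doesn't cover all birds).
Only 'Some birds are stars' follows, not 'All'.

Invalid


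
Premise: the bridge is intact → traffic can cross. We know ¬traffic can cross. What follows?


Modus tollens: P → Q, ¬Q ⊢ ¬P
P: the bridge is intact
Q: traffic can cross
We have P → Q and Q is false.
By modus tollens, P must be false.

It is not the case that the bridge is intact


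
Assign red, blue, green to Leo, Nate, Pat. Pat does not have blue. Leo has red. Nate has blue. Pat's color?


From clues:
  Nate → blue
  Leo → red
By elimination, Pat gets the remaining.

green


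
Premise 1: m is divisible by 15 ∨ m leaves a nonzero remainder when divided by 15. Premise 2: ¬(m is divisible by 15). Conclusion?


Disjunctive syllogism: P ∨ Q, ¬P ⊢ Q
Disjunction: m is divisible by 15 ∨ m leaves a nonzero remainder when divided by 15
We know it is not the case that m is divisible by 15.
By disjunctive syllogism, the other disjunct must be true.

m leaves a nonzero remainder when divided by 15


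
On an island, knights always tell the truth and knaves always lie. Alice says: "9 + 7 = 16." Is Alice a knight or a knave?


Statement: "9 + 7 = 16."
Actual: 9 + 7 = 16
Claimed: 16
Statement is TRUE → Alice tells the truth → Knight

Knight


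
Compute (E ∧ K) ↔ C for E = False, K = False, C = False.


E = False, K = False, C = False
Step 1: E ∧ K = False AND False = False
Step 2: (False) ↔ C: true when both sides have same truth value.
Result: False ↔ False = True

True


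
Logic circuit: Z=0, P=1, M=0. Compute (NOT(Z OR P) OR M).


Z OR P = 1
NOT(1) = 0
0 OR 0 = 0

0


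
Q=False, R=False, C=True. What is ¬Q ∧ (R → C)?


Q = False, R = False, C = True
Expression: ¬Q ∧ (R → C)
Step 1: ¬Q = NOT False = True
Step 2: R → C = False → True (false only if R=True, C=False) = True
Step 3: (True) ∧ (True) = True AND True = True

True


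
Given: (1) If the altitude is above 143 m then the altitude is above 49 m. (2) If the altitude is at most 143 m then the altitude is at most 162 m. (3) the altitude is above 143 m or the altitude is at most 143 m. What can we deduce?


Constructive dilemma: (P → Q) ∧ (R → S), P ∨ R ⊢ Q ∨ S
Premise 1: the altitude is above 143 m → the altitude is above 49 m
Premise 2: the altitude is at most 143 m → the altitude is at most 162 m
Premise 3: the altitude is above 143 m ∨ the altitude is at most 143 m
Case 1: Assuming the altitude is above 143 m, then by Premise 1, the altitude is above 49 m.
Case 2: Assuming the altitude is at most 143 m, then by Premise 2, the altitude is at most 162 m.
Since one of the altitude is above 143 m or the altitude is at most 143 m must hold, we get the altitude is above 49 m or the altitude is at most 162 m.

The altitude is above 49 m or the altitude is at most 162 m.


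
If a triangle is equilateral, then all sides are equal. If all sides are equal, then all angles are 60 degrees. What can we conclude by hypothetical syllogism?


Hypothetical syllogism: P → Q, Q → R ⊢ P → R
Premise 1: a triangle is equilateral → all sides are equal
Premise 2: all sides are equal → all angles are 60 degrees
Chain the implications: the middle term (all sides are equal) links the two.
Conclusion: If a triangle is equilateral, then all angles are 60 degrees.

If a triangle is equilateral, then all angles are 60 degrees.


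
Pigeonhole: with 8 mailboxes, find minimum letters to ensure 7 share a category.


Pigeonhole: to guarantee k in one of n categories, need (k-1)×n + 1.
k = 7, n = 8
Minimum = (7-1) × 8 + 1 = 6 × 8 + 1

49


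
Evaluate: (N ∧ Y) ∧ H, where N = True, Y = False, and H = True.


N = True, Y = False, H = True
Step 1: N ∧ Y = True AND False = False
Step 2: False ∧ H = False AND True = False
AND is true only when ALL operands are true.

False


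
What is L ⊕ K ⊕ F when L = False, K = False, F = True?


L = False, K = False, F = True
Step 1: L ⊕ K = False XOR False = False
Step 2: False ⊕ F = False XOR True = True
XOR is true when an odd number of operands are true.

True


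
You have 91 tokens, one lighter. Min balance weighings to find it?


Each weighing has 3 outcomes (left heavy / balance / right heavy), so k weighings distinguish at most 3^k cases; splitting into three near-equal groups achieves this.
Need 3^k ≥ 91: 3^4 = 81 < 91 ≤ 3^5 = 243
k = ⌈log₃(91)⌉ = 5

5


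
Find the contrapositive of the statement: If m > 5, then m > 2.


Original: If m > 5, then m > 2
Contrapositive: If ¬Q, then ¬P
Negate Q: not (m > 2)
Negate P: not (m > 5)

If not (m > 2), then not (m > 5).


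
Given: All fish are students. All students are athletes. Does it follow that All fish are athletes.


Premise 1: All fish are students.
Premise 2: All students are athletes.
Conclusion: All fish are athletes.
Barbara syllogism (AAA-1): All A are B, All B are C → All A are C.
Middle term (students) distributed in premise 2.

Valid


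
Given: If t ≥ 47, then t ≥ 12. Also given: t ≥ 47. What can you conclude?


Modus ponens: P → Q, P ⊢ Q
P: t ≥ 47
Q: t ≥ 12
We have P → Q and P is true.
By modus ponens, Q must be true.

t ≥ 12


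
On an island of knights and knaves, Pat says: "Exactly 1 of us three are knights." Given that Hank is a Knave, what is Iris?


Pat claims exactly 1 knights among Pat, Hank, Iris.
Given: Hank is a Knave.

Case 1: Pat is a Knight (tells truth)
  Then exactly 1 of the three are knights.
  Counting Pat, Hank: 1 knight(s) so far. Need 0 more → Iris = Knave.
Case 2: Pat is a Knave (lies)
  Then the count is NOT 1.
  If Iris = Knight, count = 1 = 1 → claim would be true, contradicts lie.
  If Iris = Knave, count = 0 ≠ 1 → lie confirmed ✓

Iris is a Knave.

Knave


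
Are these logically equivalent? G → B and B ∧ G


Expression 1: G → B
Expression 2: B ∧ G
Truth table (G B | Expr1 Expr2):
  T T |   T     T
  T F |   F     F
  F T |   T     F   ← differ
  F F |   T     F   ← differ
Counterexample: G=F, B=T gives Expr1 = T but Expr2 = F, so the expressions are NOT logically equivalent.

No


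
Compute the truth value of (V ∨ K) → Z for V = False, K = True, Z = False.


V = False, K = True, Z = False
Step 1: V ∨ K = False OR True = True
Step 2: (True) → Z: false only when antecedent=True and Z=False.
Result: False

False


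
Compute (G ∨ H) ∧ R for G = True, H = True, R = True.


G = True, H = True, R = True
Step 1: G ∨ H = True OR True = True
Step 2: True ∧ R = True AND True = True
OR is true when at least one operand is true; AND requires both.

True


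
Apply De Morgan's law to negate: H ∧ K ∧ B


De Morgan's law: ¬(P ∧ Q ∧ R) ≡ ¬P ∨ ¬Q ∨ ¬R
¬(H ∧ K ∧ B) = ¬H ∨ ¬K ∨ ¬B

¬H ∨ ¬K ∨ ¬B


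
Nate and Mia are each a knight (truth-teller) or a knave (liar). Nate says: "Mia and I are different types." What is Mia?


Nate says: "Mia and I are different types."
Case 1: Nate is a Knight (truth-teller)
  Statement is true → they ARE different → Mia is a Knave
Case 2: Nate is a Knave (liar)
  Statement is false → they are NOT different → Mia is a Knave
In both cases, Mia is a Knave.

Knave


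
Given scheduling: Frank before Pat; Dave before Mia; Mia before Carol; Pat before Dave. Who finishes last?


Constraints: Frank before Pat; Dave before Mia; Mia before Carol; Pat before Dave
The last task can have nothing scheduled after it, so it must never appear on the left of a 'before'.
Tasks appearing before some other task: Frank, Dave, Mia, Pat.
The only task not in that list is Carol → it is last.

Carol


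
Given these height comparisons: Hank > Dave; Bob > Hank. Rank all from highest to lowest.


Constraints: Hank > Dave; Bob > Hank
Method: at each step, the next-highest is the one remaining person who never appears on the smaller side of a constraint between remaining people.
  Step 1: remaining {Dave, Hank, Bob}; on the smaller side: {Dave, Hank} → Bob is next (Bob > Hank).
  Step 2: remaining {Dave, Hank}; on the smaller side: {Dave} → Hank is next (Hank > Dave).
  Step 3: only Dave remains → lowest.
Final ranking (highest to lowest):

Bob > Hank > Dave


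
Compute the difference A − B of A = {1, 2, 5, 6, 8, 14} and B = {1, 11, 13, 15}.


A = {1, 2, 5, 6, 8, 14}
B = {1, 11, 13, 15}
Operation: difference A − B
In A but not B: 2, 5, 6, 8, 14

{2, 5, 6, 8, 14}


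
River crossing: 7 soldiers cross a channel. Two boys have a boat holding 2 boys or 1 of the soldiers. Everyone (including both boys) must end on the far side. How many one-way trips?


Per crossing of one of the soldiers: boys→, one←, one of the soldiers→, one← = 4 trips
7 × 4 = 28, + 1 final boys→ = 29
Minimum trips = 29

29


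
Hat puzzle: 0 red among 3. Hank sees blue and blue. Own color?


Total red = 0, seen red = 0
Own red = 0 - 0 = 0
Hank's hat is blue.

blue


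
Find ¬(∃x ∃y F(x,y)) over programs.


Original: ∃x ∃y F(x,y)
Rule: ¬∀→∃, ¬∃→∀, negate predicate.
Negation: ∀x ∀y ¬F(x,y)

∀x ∀y ¬F(x,y)


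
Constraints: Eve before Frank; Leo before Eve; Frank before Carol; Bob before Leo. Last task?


Constraints: Eve before Frank; Leo before Eve; Frank before Carol; Bob before Leo
The last task can have nothing scheduled after it, so it must never appear on the left of a 'before'.
Tasks appearing before some other task: Eve, Leo, Frank, Bob.
The only task not in that list is Carol → it is last.

Carol


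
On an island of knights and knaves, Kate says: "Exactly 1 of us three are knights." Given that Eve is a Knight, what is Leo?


Kate claims exactly 1 knights among Kate, Eve, Leo.
Given: Eve is a Knight.

Case 1: Kate is a Knight (tells truth)
  Then exactly 1 of the three are knights.
  Counting Kate, Eve: 2 knight(s) so far. Need -1 more → impossible.
Case 2: Kate is a Knave (lies)
  Then the count is NOT 1.
  If Leo = Knave, count = 1 = 1 → claim would be true, contradicts lie.
  If Leo = Knight, count = 2 ≠ 1 → lie confirmed ✓

Leo is a Knight.

Knight


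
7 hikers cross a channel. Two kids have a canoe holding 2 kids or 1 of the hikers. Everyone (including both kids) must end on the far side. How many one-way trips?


Per crossing of one of the hikers: kids→, one←, one of the hikers→, one← = 4 trips
7 × 4 = 28, + 1 final kids→ = 29
Minimum trips = 29

29


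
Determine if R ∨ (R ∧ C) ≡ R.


Expression 1: R ∨ (R ∧ C)
Expression 2: R
Truth table (R C | Expr1 Expr2):
  T T |   T     T
  T F |   T     T
  F T |   F     F
  F F |   F     F
All 4 rows agree, so the expressions are logically equivalent.

Yes


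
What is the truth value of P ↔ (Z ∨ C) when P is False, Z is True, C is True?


P = False, Z = True, C = True
Step 1: Z ∨ C = True OR True = True
Step 2: P ↔ (True): true when both sides have same truth value.
Result: False ↔ True = False

False


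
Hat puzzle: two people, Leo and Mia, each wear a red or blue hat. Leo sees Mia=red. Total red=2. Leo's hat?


Total red = 2, Mia = red
Red accounted for: 1
Remaining for Leo: 1
Leo's hat is red.

red


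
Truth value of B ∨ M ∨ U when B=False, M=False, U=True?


B = False, M = False, U = True
Expression: B ∨ M ∨ U
Step 1: B ∨ M = False OR False = False
Step 2: (False) ∨ U = False OR True = True

True


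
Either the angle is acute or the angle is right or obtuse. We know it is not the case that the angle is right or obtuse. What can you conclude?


Disjunctive syllogism: P ∨ Q, ¬P ⊢ Q
Disjunction: the angle is acute ∨ the angle is right or obtuse
We know it is not the case that the angle is right or obtuse.
By disjunctive syllogism, the other disjunct must be true.

The angle is acute


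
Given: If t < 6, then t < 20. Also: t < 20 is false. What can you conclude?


Modus tollens: P → Q, ¬Q ⊢ ¬P
P: t < 6
Q: t < 20
We have P → Q and Q is false.
By modus tollens, P must be false.

It is not the case that t < 6


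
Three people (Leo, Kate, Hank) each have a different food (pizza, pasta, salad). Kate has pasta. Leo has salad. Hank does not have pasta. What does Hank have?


From clues:
  Leo → salad
  Kate → pasta
By elimination, Hank gets the remaining.

pizza


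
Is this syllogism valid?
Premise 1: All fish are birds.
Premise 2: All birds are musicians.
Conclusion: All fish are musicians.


Premise 1: All fish are birds.
Premise 2: All birds are musicians.
Conclusion: All fish are musicians.
Barbara syllogism (AAA-1): All A are B, All B are C → All A are C.
Middle term (birds) distributed in premise 2.

Valid


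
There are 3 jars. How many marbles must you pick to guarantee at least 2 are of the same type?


Pigeonhole: to guarantee k in one of n categories, need (k-1)×n + 1.
k = 2, n = 3
Minimum = (2-1) × 3 + 1 = 1 × 3 + 1

4


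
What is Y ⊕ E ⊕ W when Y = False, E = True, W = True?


Y = False, E = True, W = True
Step 1: Y ⊕ E = False XOR True = True
Step 2: True ⊕ W = True XOR True = False
XOR is true when an odd number of operands are true.

False


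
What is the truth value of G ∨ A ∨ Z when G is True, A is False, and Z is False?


G = True, A = False, Z = False
Step 1: G ∨ A = True OR False = True
Step 2: True ∨ Z = True OR False = True
OR is true when at least one operand is true.

True


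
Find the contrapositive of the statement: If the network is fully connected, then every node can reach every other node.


Original: If the network is fully connected, then every node can reach every other node
Contrapositive: If ¬Q, then ¬P
Negate Q: not (every node can reach every other node)
Negate P: not (the network is fully connected)

If not (every node can reach every other node), then not (the network is fully connected).


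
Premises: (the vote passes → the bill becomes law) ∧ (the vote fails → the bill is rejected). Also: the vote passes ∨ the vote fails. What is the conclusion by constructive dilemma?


Constructive dilemma: (P → Q) ∧ (R → S), P ∨ R ⊢ Q ∨ S
Premise 1: the vote passes → the bill becomes law
Premise 2: the vote fails → the bill is rejected
Premise 3: the vote passes ∨ the vote fails
Case 1: Assuming the vote passes, then by Premise 1, the bill becomes law.
Case 2: Assuming the vote fails, then by Premise 2, the bill is rejected.
Since one of the vote passes or the vote fails must hold, we get the bill becomes law or the bill is rejected.

The bill becomes law or the bill is rejected.


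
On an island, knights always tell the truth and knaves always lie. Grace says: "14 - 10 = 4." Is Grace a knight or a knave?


Statement: "14 - 10 = 4."
Actual: 14 - 10 = 4
Claimed: 4
Statement is TRUE → Grace tells the truth → Knight

Knight


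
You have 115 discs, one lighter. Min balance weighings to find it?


Each weighing has 3 outcomes (left heavy / balance / right heavy), so k weighings distinguish at most 3^k cases; splitting into three near-equal groups achieves this.
Need 3^k ≥ 115: 3^4 = 81 < 115 ≤ 3^5 = 243
k = ⌈log₃(115)⌉ = 5

5


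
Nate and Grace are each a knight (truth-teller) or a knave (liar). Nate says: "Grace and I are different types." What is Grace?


Nate says: "Grace and I are different types."
Case 1: Nate is a Knight (truth-teller)
  Statement is true → they ARE different → Grace is a Knave
Case 2: Nate is a Knave (liar)
  Statement is false → they are NOT different → Grace is a Knave
In both cases, Grace is a Knave.

Knave


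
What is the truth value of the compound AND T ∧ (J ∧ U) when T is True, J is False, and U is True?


T = True, J = False, U = True
Step 1: J ∧ U = False AND True = False
Step 2: T ∧ False = True AND False = False
AND is true only when ALL operands are true.

False


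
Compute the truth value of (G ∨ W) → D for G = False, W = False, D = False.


G = False, W = False, D = False
Step 1: G ∨ W = False OR False = False
Step 2: (False) → D: false only when antecedent=True and D=False.
Result: True

True


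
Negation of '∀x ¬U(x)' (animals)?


Original: ∀x ¬U(x)
Rule: ¬∀→∃, ¬∃→∀, negate predicate.
Negation: ∃x U(x)

∃x U(x)


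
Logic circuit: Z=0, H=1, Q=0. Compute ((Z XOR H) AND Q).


Z XOR H = 0^1 = 1
1 AND 0 = 0

0


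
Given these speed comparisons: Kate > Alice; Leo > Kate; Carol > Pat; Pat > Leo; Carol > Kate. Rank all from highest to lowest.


Constraints: Kate > Alice; Leo > Kate; Carol > Pat; Pat > Leo; Carol > Kate
Method: at each step, the next-highest is the one remaining person who never appears on the smaller side of a constraint between remaining people.
  Step 1: remaining {Leo, Pat, Kate, Alice, Carol}; on the smaller side: {Leo, Pat, Kate, Alice} → Carol is next (Carol > Pat; Carol > Kate).
  Step 2: remaining {Leo, Pat, Kate, Alice}; on the smaller side: {Leo, Kate, Alice} → Pat is next (Pat > Leo).
  Step 3: remaining {Leo, Kate, Alice}; on the smaller side: {Kate, Alice} → Leo is next (Leo > Kate).
  Step 4: remaining {Kate, Alice}; on the smaller side: {Alice} → Kate is next (Kate > Alice).
  Step 5: only Alice remains → lowest.
Final ranking (highest to lowest):

Carol > Pat > Leo > Kate > Alice


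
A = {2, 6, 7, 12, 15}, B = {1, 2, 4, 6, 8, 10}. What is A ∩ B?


A = {2, 6, 7, 12, 15}
B = {1, 2, 4, 6, 8, 10}
Operation: intersection
Elements in both: 2, 6

{2, 6}


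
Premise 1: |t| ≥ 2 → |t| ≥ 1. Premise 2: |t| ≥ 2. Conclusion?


Modus ponens: P → Q, P ⊢ Q
P: |t| ≥ 2
Q: |t| ≥ 1
We have P → Q and P is true.
By modus ponens, Q must be true.

|t| ≥ 1


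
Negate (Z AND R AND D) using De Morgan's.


De Morgan's law: ¬(P ∧ Q ∧ R) ≡ ¬P ∨ ¬Q ∨ ¬R
¬(Z ∧ R ∧ D) = ¬Z ∨ ¬R ∨ ¬D

¬Z ∨ ¬R ∨ ¬D


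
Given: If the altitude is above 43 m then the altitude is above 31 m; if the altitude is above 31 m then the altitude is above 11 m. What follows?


Hypothetical syllogism: P → Q, Q → R ⊢ P → R
Premise 1: the altitude is above 43 m → the altitude is above 31 m
Premise 2: the altitude is above 31 m → the altitude is above 11 m
Chain the implications: the middle term (the altitude is above 31 m) links the two.
Conclusion: If the altitude is above 43 m, then the altitude is above 11 m.

If the altitude is above 43 m, then the altitude is above 11 m.


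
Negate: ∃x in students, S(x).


Original: ∃x S(x)
Rule: ¬∀→∃, ¬∃→∀, negate predicate.
Negation: ∀x ¬S(x)

∀x ¬S(x)
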